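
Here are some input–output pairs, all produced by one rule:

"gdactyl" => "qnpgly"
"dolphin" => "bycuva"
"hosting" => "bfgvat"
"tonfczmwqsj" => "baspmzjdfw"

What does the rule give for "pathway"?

ngujnl

In each case the input is transformed by: shift every letter 13 places forward in the alphabet (wrapping around) — i.e. ROT13, then delete the first character.
Applying that to "pathway" gives "ngujnl".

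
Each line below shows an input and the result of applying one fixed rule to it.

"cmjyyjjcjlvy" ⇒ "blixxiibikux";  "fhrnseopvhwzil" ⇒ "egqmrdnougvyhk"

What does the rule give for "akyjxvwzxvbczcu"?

The pattern: shift every letter 1 place backward in the alphabet (wrapping around).
So "akyjxvwzxvbczcu" becomes "zjxiwuvywuabybt".

zjxiwuvywuabybt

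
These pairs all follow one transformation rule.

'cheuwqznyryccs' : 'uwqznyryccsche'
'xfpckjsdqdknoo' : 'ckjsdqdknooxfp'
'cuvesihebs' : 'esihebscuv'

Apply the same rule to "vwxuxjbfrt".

Looking at the pairs, the operation is to move the first 3 characters to the end (rotate left by 3).
Applying that to "vwxuxjbfrt" gives "uxjbfrtvwx".

uxjbfrtvwx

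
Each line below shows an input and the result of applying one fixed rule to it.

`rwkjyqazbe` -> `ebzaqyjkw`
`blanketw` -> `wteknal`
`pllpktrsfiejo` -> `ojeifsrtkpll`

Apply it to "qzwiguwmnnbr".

rbnnmwugiwz

The rule is to reverse the string, then delete the last character.
On "qzwiguwmnnbr": the first step gives "rbnnmwugiwzq", and the second then gives "rbnnmwugiwz".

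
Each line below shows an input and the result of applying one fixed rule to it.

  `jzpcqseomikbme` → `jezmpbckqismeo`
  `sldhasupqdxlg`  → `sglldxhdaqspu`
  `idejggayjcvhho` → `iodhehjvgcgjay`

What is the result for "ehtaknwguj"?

ejhutgawkn

Rule — take characters alternately from the front and the back (1st, last, 2nd, 2nd-last, ...).
On "ehtaknwguj" that produces "ejhutgawkn".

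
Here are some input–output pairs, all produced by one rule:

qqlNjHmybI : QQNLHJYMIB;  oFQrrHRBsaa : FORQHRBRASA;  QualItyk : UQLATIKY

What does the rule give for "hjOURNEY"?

JHUONRYE

The transformation: swap each adjacent pair of characters (1↔2, 3↔4, ...), then convert every letter to uppercase.
"hjOURNEY" → "jhUONRYE" → "JHUONRYE".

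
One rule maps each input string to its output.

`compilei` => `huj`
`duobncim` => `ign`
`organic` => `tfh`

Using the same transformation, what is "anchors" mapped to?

fmx

The transformation: shift every letter 5 places forward in the alphabet (wrapping around), then keep one character in every 3, starting at position 1 (positions 1st, 4th, 7th, ...).
For "anchors" the result is "fmx".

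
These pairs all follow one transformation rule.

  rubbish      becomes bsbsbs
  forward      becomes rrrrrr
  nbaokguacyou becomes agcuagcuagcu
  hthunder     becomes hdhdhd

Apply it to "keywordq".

The transformation: keep one character in every 3, starting at position 3 (positions 3rd, 6th, 9th, ...), then write the whole string 3 times in a row.
"keywordq" → "yryryr".

yryryr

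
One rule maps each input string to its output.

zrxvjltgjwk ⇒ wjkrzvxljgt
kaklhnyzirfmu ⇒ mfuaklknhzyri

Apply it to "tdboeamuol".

Looking at the pairs, the operation is to swap each adjacent pair of characters (1↔2, 3↔4, ...), then move the last 3 characters to the front (rotate right by 3).
Doing the same to "tdboeamuol": "mlodtobaeu".

mlodtobaeu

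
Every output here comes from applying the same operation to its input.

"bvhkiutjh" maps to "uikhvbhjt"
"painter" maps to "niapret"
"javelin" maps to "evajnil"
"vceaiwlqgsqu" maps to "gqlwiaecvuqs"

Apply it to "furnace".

nrufeca

Looking at the pairs, the operation is to move the last 3 characters to the front (rotate right by 3), then reverse the string.
"furnace" → "acefurn" → "nrufeca".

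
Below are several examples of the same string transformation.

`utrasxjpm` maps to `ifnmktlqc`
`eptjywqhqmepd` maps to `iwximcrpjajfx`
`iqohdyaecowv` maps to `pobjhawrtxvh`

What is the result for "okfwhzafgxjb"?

What's happening: shift every letter 7 places backward in the alphabet (wrapping around), then move the last 2 characters to the front (rotate right by 2).
For "okfwhzafgxjb" the result is "cuhdypastyzq".

cuhdypastyzq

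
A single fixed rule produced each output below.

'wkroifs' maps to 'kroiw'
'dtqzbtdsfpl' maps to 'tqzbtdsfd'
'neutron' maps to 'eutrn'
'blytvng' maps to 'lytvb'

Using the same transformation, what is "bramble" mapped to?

rambb

The transformation: delete the last 2 characters, then move the first character to the end.
Applying both steps to "bramble": "bramb", then "rambb".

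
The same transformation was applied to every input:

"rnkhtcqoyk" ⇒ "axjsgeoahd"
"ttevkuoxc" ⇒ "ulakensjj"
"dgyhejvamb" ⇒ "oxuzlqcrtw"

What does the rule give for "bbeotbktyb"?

In each case the input is transformed by: move the first 2 characters to the end (rotate left by 2), then shift every letter 10 places backward in the alphabet (wrapping around).
Starting from "bbeotbktyb": after the first operation, "eotbktybbb"; after the second, "uejrajorrr".
(Check on "dgyhejvamb": → "yhejvambdg" → "oxuzlqcrtw" ✓)

uejrajorrr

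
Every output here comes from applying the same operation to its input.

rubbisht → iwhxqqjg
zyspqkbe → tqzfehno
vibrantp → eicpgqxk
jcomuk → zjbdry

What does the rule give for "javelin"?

What's happening: shift every letter 11 places backward in the alphabet (wrapping around), then reverse the string.
For "javelin", step one produces "ypktaxc"; step two turns that into "cxatkpy".

cxatkpy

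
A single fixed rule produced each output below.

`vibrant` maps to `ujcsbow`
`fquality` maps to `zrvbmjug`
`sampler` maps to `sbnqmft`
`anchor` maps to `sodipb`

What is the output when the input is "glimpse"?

fmjnqth

The transformation: shift every letter 1 place forward in the alphabet (wrapping around), then swap the first and last characters.
"glimpse" → "hmjnqtf" → "fmjnqth".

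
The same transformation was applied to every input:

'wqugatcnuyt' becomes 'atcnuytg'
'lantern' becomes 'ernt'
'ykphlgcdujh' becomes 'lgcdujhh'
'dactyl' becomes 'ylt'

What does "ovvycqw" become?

The rule is to delete the first 3 characters, then move the first character to the end.
Working it through for "ovvycqw": intermediate "ycqw", final "cqwy".

cqwy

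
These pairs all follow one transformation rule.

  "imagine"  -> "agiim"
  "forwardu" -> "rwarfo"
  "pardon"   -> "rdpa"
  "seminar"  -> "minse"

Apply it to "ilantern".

anteil

Each output is the input with this applied: delete the last 2 characters, then move the first 2 characters to the end (rotate left by 2).
Applying both steps to "ilantern": "ilante", then "anteil".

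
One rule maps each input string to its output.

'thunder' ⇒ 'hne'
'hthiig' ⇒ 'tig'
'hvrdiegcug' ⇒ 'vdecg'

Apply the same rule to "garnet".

Looking at the pairs, the operation is to keep every other character starting from the second (positions 2nd, 4th, 6th, ...).
Doing the same to "garnet": "ant".

ant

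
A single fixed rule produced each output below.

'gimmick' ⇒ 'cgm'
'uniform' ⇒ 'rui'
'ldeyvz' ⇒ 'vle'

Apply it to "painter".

What's happening: move the last 3 characters to the front (rotate right by 3), then keep every other character starting from the second (positions 2nd, 4th, 6th, ...).
Applying both steps to "painter": "terpain", then "epi".

epi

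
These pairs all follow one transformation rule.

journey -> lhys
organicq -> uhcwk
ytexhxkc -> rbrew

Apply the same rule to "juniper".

The rule is to delete the first 3 characters, then shift every letter 6 places backward in the alphabet (wrapping around).
"juniper" → "iper" → "cjyl".
(Check on "journey": → "rney" → "lhys" ✓)

cjyl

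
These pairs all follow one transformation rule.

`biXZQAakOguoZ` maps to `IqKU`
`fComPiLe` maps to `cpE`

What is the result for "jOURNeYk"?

onK

Each output is the input with this applied: keep one character in every 3, starting at position 2 (positions 2nd, 5th, 8th, ...), then flip the case of every letter.
On "jOURNeYk" that produces "onK".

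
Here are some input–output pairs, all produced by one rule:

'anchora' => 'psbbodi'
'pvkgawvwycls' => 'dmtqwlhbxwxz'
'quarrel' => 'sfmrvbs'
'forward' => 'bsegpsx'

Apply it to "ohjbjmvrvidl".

jempikcknwsw

Rule — shift every letter 1 place forward in the alphabet (wrapping around), then move the last 3 characters to the front (rotate right by 3).
"ohjbjmvrvidl" → "pikcknwswjem" → "jempikcknwsw".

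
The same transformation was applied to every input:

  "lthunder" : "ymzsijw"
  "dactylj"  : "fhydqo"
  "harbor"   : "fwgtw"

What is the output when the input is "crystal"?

wdxyfq

Looking at the pairs, the operation is to delete the first character, then shift every letter 5 places forward in the alphabet (wrapping around).
Working it through for "crystal": intermediate "rystal", final "wdxyfq".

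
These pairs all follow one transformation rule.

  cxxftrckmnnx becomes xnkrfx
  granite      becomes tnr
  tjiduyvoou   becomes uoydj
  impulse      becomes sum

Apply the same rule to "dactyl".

lta

The rule is to keep every other character starting from the second (positions 2nd, 4th, 6th, ...), then reverse the string.
For "dactyl", step one produces "atl"; step two turns that into "lta".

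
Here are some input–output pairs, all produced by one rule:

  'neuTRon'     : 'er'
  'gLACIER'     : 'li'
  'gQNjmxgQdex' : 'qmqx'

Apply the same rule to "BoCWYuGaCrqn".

oyaq

What's happening: keep one character in every 3, starting at position 2 (positions 2nd, 5th, 8th, ...), then convert every letter to lowercase.
On "BoCWYuGaCrqn": the first step gives "oYaq", and the second then gives "oyaq".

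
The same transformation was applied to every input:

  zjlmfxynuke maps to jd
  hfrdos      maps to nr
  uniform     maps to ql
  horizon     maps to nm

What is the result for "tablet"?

ds

The transformation: shift every letter 1 place backward in the alphabet (wrapping around), then keep only the last 2 characters.
Applying that to "tablet" gives "ds".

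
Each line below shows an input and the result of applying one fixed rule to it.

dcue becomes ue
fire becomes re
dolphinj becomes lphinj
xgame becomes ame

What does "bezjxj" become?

Each output is the input with this applied: delete the first 2 characters.
For "bezjxj" the result is "zjxj".

zjxj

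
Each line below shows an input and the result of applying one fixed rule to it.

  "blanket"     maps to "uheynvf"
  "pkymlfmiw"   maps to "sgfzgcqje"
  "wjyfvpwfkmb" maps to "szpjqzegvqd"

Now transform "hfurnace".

olhuwybz

In each case the input is transformed by: move the first 2 characters to the end (rotate left by 2), then shift every letter 6 places backward in the alphabet (wrapping around).
"hfurnace" → "olhuwybz".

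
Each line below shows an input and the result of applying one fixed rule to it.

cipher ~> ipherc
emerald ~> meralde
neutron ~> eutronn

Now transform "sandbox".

andboxs

Looking at the pairs, the operation is to move the first character to the end.
On "sandbox" that produces "andboxs".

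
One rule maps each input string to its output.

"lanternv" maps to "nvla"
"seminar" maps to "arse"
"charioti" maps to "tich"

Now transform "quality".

What's happening: move the last 2 characters to the front (rotate right by 2), then keep only the first 4 characters.
"quality" → "tyquali" → "tyqu".

tyqu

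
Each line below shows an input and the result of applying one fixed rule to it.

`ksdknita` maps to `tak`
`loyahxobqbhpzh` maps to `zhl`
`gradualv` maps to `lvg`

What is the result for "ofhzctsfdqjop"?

opo

Each output is the input with this applied: move the last 2 characters to the front (rotate right by 2), then keep only the first 3 characters.
Applying that to "ofhzctsfdqjop" gives "opo".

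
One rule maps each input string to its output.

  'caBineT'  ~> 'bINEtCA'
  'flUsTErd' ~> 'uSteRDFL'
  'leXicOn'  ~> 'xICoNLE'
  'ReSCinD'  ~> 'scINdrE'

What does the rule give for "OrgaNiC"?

GAnIcoR

Rule — move the first 2 characters to the end (rotate left by 2), then flip the case of every letter.
"OrgaNiC" → "gaNiCOr" → "GAnIcoR".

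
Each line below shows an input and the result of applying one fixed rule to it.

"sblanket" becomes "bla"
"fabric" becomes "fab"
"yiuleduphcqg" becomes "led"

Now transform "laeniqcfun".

eni

The pattern: swap the front and back halves of the string, then keep only the last 3 characters.
"laeniqcfun" → "eni".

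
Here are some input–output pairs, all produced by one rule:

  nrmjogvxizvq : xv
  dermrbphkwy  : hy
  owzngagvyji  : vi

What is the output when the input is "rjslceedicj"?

What's happening: keep one character in every 3, starting at position 2 (positions 2nd, 5th, 8th, ...), then keep only the last 2 characters.
On "rjslceedicj": the first step gives "jcdj", and the second then gives "dj".
(Check on "dermrbphkwy": → "erhy" → "hy" ✓)

dj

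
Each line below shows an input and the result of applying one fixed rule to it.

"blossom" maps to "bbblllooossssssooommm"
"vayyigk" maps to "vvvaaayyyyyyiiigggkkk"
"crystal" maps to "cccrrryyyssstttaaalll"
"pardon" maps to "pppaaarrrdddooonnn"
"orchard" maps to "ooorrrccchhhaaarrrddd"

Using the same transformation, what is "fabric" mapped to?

fffaaabbbrrriiiccc

Each output is the input with this applied: repeat every character 3 times.
For "fabric" the result is "fffaaabbbrrriiiccc".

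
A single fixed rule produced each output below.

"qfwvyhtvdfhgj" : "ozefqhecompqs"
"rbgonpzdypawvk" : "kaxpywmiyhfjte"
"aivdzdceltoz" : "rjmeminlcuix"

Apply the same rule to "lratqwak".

aucjfztj

Rule — swap each adjacent pair of characters (1↔2, 3↔4, ...), then shift every letter 9 places forward in the alphabet (wrapping around).
On "lratqwak" that produces "aucjfztj".
(Check on "rbgonpzdypawvk": → "brogpndzpywakv" → "kaxpywmiyhfjte" ✓)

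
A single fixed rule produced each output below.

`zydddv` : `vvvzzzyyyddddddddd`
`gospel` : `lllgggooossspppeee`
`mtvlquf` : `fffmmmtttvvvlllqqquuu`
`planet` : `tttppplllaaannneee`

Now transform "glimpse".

eeegggllliiimmmpppsss

In each case the input is transformed by: repeat every character 3 times, then move the last 3 characters to the front (rotate right by 3).
On "glimpse": the first step gives "gggllliiimmmpppssseee", and the second then gives "eeegggllliiimmmpppsss".
(Check on "planet": → "ppplllaaannneeettt" → "tttppplllaaannneee" ✓)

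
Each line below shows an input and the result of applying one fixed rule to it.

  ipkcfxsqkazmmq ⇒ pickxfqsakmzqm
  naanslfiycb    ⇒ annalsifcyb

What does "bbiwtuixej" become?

Rule — swap each adjacent pair of characters (1↔2, 3↔4, ...).
On "bbiwtuixej" that produces "bbwiutxije".

bbwiutxije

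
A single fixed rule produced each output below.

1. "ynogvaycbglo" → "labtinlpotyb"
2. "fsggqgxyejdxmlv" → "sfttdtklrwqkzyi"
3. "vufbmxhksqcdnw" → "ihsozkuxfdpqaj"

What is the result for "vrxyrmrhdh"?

ieklezeuqu

Looking at the pairs, the operation is to shift every letter 13 places forward in the alphabet (wrapping around) — i.e. ROT13.
For "vrxyrmrhdh" the result is "ieklezeuqu".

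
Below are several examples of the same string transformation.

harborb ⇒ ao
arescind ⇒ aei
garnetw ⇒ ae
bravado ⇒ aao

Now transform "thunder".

ue

Rule — keep only the vowels.
Doing the same to "thunder": "ue".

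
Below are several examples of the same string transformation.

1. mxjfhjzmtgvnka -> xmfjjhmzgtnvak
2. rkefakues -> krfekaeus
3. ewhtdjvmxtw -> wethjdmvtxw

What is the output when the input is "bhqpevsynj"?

Looking at the pairs, the operation is to swap each adjacent pair of characters (1↔2, 3↔4, ...).
For "bhqpevsynj" the result is "hbpqveysjn".

hbpqveysjn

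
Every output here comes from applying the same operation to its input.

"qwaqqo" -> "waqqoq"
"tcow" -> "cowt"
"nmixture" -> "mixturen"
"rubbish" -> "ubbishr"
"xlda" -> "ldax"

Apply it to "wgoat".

Each output is the input with this applied: move the first character to the end.
"wgoat" → "goatw".

goatw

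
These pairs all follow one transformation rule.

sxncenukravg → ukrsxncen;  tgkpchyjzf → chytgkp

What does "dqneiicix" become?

eiidqn

Each output is the input with this applied: delete the last 3 characters, then move the last 3 characters to the front (rotate right by 3).
For "dqneiicix", step one produces "dqneii"; step two turns that into "eiidqn".
(Check on "tgkpchyjzf": → "tgkpchy" → "chytgkp" ✓)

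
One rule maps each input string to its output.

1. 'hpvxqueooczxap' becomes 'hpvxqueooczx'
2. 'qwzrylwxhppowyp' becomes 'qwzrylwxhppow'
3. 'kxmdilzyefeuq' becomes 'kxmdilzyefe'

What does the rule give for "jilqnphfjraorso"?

In each case the input is transformed by: delete the last 2 characters.
"jilqnphfjraorso" → "jilqnphfjraor".

jilqnphfjraor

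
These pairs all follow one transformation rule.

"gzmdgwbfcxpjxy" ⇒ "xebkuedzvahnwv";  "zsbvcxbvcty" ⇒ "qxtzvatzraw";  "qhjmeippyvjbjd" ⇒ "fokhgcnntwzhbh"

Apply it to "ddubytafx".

bbzsrwdyv

The transformation: swap each adjacent pair of characters (1↔2, 3↔4, ...), then shift every letter 2 places backward in the alphabet (wrapping around).
For "ddubytafx" the result is "bbzsrwdyv".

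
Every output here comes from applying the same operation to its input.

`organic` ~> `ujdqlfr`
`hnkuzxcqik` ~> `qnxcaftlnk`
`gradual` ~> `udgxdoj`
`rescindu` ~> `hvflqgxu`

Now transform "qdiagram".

gldjudpt

The transformation: shift every letter 3 places forward in the alphabet (wrapping around), then move the first character to the end.
Applying both steps to "qdiagram": "tgldjudp", then "gldjudpt".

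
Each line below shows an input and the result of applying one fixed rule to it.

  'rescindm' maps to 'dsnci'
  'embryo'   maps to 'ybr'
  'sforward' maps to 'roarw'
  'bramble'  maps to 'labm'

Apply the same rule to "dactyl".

yct

The rule is to take characters alternately from the front and the back (1st, last, 2nd, 2nd-last, ...), then delete the first 3 characters.
On "dactyl": the first step gives "dlayct", and the second then gives "yct".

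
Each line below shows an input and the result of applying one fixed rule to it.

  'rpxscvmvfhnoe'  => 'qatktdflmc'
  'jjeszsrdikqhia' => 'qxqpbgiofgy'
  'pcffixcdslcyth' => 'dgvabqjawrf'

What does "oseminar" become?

kglyp

Looking at the pairs, the operation is to delete the first 3 characters, then shift every letter 2 places backward in the alphabet (wrapping around).
So "oseminar" becomes "kglyp".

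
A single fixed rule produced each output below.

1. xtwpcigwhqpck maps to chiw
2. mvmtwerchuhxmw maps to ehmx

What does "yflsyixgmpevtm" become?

The transformation: keep one character in every 3, starting at position 3 (positions 3rd, 6th, 9th, ...), then sort the characters into alphabetical order.
On "yflsyixgmpevtm": the first step gives "limv", and the second then gives "ilmv".

ilmv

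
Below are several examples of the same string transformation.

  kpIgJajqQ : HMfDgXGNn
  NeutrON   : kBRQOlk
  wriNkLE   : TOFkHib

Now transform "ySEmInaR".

Rule — shift every letter 3 places backward in the alphabet (wrapping around), then flip the case of every letter.
"ySEmInaR" → "vPBjFkxO" → "VpbJfKXo".
(Check on "kpIgJajqQ": → "hmFdGxgnN" → "HMfDgXGNn" ✓)

VpbJfKXo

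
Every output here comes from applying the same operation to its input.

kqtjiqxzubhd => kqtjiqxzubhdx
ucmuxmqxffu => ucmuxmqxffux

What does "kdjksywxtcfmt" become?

The pattern: append "x".
So "kdjksywxtcfmt" becomes "kdjksywxtcfmtx".

kdjksywxtcfmtx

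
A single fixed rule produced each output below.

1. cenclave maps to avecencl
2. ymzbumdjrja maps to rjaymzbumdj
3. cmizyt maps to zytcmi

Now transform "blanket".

The pattern: move the last 3 characters to the front (rotate right by 3).
For "blanket" the result is "ketblan".

ketblan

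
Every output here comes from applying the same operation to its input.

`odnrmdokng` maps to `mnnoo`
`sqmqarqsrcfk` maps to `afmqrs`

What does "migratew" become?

The pattern: keep every other character starting from the first (positions 1st, 3rd, 5th, ...), then sort the characters into alphabetical order.
On "migratew": the first step gives "mgae", and the second then gives "aegm".

aegm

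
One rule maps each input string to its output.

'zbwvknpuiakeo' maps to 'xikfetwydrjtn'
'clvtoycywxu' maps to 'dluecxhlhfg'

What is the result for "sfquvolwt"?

Each output is the input with this applied: move the last character to the front, then shift every letter 9 places forward in the alphabet (wrapping around).
"sfquvolwt" → "tsfquvolw" → "cbozdexuf".

cbozdexuf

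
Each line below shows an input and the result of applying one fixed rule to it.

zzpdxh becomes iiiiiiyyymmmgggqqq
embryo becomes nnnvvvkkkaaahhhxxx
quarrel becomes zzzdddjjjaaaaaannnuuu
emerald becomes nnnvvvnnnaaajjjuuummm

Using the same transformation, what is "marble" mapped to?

Each output is the input with this applied: shift every letter 9 places forward in the alphabet (wrapping around), then repeat every character 3 times.
"marble" → "vvvjjjaaakkkuuunnn".

vvvjjjaaakkkuuunnn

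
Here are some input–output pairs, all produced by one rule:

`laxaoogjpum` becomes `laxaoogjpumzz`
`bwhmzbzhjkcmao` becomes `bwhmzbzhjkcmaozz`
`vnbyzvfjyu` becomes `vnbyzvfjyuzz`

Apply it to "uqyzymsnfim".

uqyzymsnfimzz

Looking at the pairs, the operation is to append "zz".
On "uqyzymsnfim" that produces "uqyzymsnfimzz".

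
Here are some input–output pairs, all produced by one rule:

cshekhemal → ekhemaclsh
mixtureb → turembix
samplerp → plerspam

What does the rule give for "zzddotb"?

dotzbzd

What's happening: swap the first and last characters, then move the first 3 characters to the end (rotate left by 3).
Applying both steps to "zzddotb": "bzddotz", then "dotzbzd".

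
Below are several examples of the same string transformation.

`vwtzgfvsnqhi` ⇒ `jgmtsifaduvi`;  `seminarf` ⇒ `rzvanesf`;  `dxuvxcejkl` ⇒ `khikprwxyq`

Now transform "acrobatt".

pebonggn

Looking at the pairs, the operation is to move the first character to the end, then shift every letter 13 places forward in the alphabet (wrapping around) — i.e. ROT13.
Starting from "acrobatt": after the first operation, "crobatta"; after the second, "pebonggn".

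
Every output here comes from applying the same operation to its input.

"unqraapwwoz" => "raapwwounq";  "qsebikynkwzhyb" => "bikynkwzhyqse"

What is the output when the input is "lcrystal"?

ystalcr

The transformation: delete the last character, then move the first 3 characters to the end (rotate left by 3).
For "lcrystal", step one produces "lcrysta"; step two turns that into "ystalcr".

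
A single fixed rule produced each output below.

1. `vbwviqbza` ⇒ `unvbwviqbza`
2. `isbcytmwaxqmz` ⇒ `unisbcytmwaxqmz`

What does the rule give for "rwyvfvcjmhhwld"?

unrwyvfvcjmhhwld

The rule is to prepend "un".
For "rwyvfvcjmhhwld" the result is "unrwyvfvcjmhhwld".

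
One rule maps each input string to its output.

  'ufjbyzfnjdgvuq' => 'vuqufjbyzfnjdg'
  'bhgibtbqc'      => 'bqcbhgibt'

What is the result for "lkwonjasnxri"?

Rule — move the last 3 characters to the front (rotate right by 3).
"lkwonjasnxri" → "xrilkwonjasn".

xrilkwonjasn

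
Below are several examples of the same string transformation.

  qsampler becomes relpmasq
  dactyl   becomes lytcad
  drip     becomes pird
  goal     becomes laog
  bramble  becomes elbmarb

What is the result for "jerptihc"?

chitprej

The pattern: reverse the string.
On "jerptihc" that produces "chitprej".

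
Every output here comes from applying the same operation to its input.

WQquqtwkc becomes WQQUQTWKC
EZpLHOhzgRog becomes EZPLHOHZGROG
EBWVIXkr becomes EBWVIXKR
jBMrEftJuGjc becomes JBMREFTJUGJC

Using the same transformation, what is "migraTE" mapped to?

The pattern: convert every letter to uppercase.
On "migraTE" that produces "MIGRATE".

MIGRATE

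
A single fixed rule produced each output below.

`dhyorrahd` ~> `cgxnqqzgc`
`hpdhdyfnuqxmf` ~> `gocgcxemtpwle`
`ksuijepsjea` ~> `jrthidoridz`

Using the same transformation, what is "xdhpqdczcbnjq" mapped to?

wcgopcbybamip

Rule — shift every letter 1 place backward in the alphabet (wrapping around).
"xdhpqdczcbnjq" → "wcgopcbybamip".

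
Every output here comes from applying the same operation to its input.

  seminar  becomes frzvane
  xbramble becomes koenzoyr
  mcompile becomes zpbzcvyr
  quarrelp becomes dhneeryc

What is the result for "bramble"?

Rule — shift every letter 13 places forward in the alphabet (wrapping around) — i.e. ROT13.
On "bramble" that produces "oenzoyr".

oenzoyr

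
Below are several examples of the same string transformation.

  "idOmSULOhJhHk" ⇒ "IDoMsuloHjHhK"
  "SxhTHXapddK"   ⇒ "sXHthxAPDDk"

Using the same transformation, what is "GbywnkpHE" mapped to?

The rule is to flip the case of every letter.
On "GbywnkpHE" that produces "gBYWNKPhe".

gBYWNKPhe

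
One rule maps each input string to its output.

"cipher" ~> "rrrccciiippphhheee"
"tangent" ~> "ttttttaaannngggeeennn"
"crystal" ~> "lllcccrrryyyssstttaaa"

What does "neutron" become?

nnnnnneeeuuutttrrrooo

Rule — move the last character to the front, then repeat every character 3 times.
For "neutron", step one produces "nneutro"; step two turns that into "nnnnnneeeuuutttrrrooo".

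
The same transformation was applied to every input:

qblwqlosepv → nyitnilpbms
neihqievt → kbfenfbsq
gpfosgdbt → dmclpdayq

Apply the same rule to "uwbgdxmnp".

rtydaujkm

In each case the input is transformed by: shift every letter 3 places backward in the alphabet (wrapping around).
"uwbgdxmnp" → "rtydaujkm".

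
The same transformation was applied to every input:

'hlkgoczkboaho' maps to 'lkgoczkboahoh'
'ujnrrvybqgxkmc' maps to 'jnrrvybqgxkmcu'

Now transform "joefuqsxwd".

oefuqsxwdj

What's happening: move the first character to the end.
So "joefuqsxwd" becomes "oefuqsxwdj".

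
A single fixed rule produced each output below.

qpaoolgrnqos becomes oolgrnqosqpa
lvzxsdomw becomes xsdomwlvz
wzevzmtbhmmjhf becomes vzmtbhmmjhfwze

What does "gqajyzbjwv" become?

The pattern: move the first 3 characters to the end (rotate left by 3).
For "gqajyzbjwv" the result is "jyzbjwvgqa".

jyzbjwvgqa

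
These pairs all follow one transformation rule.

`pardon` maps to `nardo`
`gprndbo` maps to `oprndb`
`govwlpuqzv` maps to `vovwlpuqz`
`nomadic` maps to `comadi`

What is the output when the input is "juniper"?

In each case the input is transformed by: swap the first and last characters, then delete the last character.
Applying both steps to "juniper": "runipej", then "runipe".

runipe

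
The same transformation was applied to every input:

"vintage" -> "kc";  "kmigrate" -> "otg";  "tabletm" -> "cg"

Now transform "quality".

wk

What's happening: shift every letter 2 places forward in the alphabet (wrapping around), then keep one character in every 3, starting at position 2 (positions 2nd, 5th, 8th, ...).
Working it through for "quality": intermediate "swcnkva", final "wk".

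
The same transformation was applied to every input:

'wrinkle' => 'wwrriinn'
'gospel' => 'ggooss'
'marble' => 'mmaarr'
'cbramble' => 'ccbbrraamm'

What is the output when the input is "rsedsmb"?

rrsseedd

Looking at the pairs, the operation is to delete the last 3 characters, then double every character.
Applying that to "rsedsmb" gives "rrsseedd".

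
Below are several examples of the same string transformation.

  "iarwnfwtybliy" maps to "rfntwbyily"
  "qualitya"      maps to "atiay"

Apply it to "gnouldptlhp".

odltphlp

The pattern: swap each adjacent pair of characters (1↔2, 3↔4, ...), then delete the first 3 characters.
Doing the same to "gnouldptlhp": "odltphlp".
(Check on "qualitya": → "uqlatiay" → "atiay" ✓)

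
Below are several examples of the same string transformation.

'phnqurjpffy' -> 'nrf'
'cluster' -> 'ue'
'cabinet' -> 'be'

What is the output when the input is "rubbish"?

bs

The pattern: keep one character in every 3, starting at position 3 (positions 3rd, 6th, 9th, ...).
Doing the same to "rubbish": "bs".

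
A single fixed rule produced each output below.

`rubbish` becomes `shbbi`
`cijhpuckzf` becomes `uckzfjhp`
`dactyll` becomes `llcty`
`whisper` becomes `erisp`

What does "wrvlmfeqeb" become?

feqebvlm

The rule is to delete the first 2 characters, then move the first 3 characters to the end (rotate left by 3).
Applying that to "wrvlmfeqeb" gives "feqebvlm".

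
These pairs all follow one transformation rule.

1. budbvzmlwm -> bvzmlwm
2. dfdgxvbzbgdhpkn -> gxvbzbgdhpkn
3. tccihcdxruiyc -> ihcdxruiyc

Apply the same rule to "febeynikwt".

What's happening: delete the first 3 characters.
So "febeynikwt" becomes "eynikwt".

eynikwt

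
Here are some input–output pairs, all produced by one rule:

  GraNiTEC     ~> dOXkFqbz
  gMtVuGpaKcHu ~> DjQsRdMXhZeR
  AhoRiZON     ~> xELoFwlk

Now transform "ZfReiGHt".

wCoBFdeQ

The rule is to shift every letter 3 places backward in the alphabet (wrapping around), then flip the case of every letter.
Applying both steps to "ZfReiGHt": "WcObfDEq", then "wCoBFdeQ".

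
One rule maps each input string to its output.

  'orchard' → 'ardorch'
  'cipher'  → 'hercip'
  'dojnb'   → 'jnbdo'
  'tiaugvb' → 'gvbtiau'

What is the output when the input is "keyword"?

Looking at the pairs, the operation is to move the last 3 characters to the front (rotate right by 3).
For "keyword" the result is "ordkeyw".

ordkeyw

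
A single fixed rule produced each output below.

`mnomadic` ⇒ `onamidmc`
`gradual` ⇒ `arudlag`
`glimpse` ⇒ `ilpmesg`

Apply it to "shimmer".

The transformation: move the first character to the end, then swap each adjacent pair of characters (1↔2, 3↔4, ...).
On "shimmer": the first step gives "himmers", and the second then gives "ihmmres".

ihmmres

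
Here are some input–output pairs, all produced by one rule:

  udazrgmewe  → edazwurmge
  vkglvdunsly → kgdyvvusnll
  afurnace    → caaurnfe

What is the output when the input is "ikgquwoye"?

The transformation: sort the characters into reverse alphabetical order, then move the last 3 characters to the front (rotate right by 3).
"ikgquwoye" → "ywuqokige" → "igeywuqok".

igeywuqok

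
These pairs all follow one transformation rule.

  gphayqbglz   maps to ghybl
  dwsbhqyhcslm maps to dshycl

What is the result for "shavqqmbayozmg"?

Rule — keep every other character starting from the first (positions 1st, 3rd, 5th, ...).
For "shavqqmbayozmg" the result is "saqmaom".

saqmaom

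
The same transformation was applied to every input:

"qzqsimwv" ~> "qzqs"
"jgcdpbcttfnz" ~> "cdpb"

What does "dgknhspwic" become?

gknh

In each case the input is transformed by: swap the front and back halves of the string, then keep only the last 4 characters.
Doing the same to "dgknhspwic": "gknh".
(Check on "qzqsimwv": → "imwvqzqs" → "qzqs" ✓)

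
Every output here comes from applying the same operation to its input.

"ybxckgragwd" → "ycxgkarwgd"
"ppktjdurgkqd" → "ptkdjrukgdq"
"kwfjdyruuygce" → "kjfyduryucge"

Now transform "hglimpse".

hilpmes

Looking at the pairs, the operation is to swap each adjacent pair of characters (1↔2, 3↔4, ...), then delete the first character.
Working it through for "hglimpse": intermediate "ghilpmes", final "hilpmes".
(Check on "kwfjdyruuygce": → "wkjfyduryucge" → "kjfyduryucge" ✓)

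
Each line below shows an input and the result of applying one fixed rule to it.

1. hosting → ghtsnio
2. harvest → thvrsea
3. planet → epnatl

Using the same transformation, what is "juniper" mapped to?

The rule is to swap each adjacent pair of characters (1↔2, 3↔4, ...), then swap the first and last characters.
For "juniper", step one produces "ujinepr"; step two turns that into "rjinepu".

rjinepu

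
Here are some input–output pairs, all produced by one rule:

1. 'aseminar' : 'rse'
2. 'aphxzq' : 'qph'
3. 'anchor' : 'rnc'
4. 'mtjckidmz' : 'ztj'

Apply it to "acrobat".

The rule is to swap the first and last characters, then keep only the first 3 characters.
For "acrobat", step one produces "tcrobaa"; step two turns that into "tcr".
(Check on "mtjckidmz": → "ztjckidmm" → "ztj" ✓)

tcr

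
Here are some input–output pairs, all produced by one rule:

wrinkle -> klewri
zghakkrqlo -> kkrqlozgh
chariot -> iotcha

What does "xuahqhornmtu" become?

qhornmtuxua

Rule — move the first 3 characters to the end (rotate left by 3), then delete the first character.
On "xuahqhornmtu": the first step gives "hqhornmtuxua", and the second then gives "qhornmtuxua".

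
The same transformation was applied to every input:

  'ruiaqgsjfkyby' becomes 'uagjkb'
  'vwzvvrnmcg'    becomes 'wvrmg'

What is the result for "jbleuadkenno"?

What's happening: keep every other character starting from the second (positions 2nd, 4th, 6th, ...).
On "jbleuadkenno" that produces "beakno".

beakno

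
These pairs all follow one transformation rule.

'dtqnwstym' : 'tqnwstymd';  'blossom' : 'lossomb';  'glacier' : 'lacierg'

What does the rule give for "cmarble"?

What's happening: move the first character to the end.
For "cmarble" the result is "marblec".

marblec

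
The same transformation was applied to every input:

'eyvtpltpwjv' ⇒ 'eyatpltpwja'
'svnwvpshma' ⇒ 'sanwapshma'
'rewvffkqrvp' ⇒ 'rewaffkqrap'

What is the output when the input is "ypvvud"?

ypaaud

Looking at the pairs, the operation is to replace every "v" with "a".
So "ypvvud" becomes "ypaaud".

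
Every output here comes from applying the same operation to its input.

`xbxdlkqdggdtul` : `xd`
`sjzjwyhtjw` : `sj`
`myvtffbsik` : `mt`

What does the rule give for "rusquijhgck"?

rq

Rule — keep one character in every 3, starting at position 1 (positions 1st, 4th, 7th, ...), then keep only the first 2 characters.
Applying both steps to "rusquijhgck": "rqjc", then "rq".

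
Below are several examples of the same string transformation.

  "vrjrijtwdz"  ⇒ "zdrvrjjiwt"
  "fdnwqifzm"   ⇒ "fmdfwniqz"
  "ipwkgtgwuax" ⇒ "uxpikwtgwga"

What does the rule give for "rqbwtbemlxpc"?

cpqrwbbtmexl

The rule is to swap each adjacent pair of characters (1↔2, 3↔4, ...), then move the last 2 characters to the front (rotate right by 2).
On "rqbwtbemlxpc": the first step gives "qrwbbtmexlcp", and the second then gives "cpqrwbbtmexl".
(Check on "ipwkgtgwuax": → "pikwtgwgaux" → "uxpikwtgwga" ✓)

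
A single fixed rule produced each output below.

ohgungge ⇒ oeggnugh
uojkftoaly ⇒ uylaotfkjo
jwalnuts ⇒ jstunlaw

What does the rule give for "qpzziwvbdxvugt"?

Rule — reverse the string, then move the last character to the front.
So "qpzziwvbdxvugt" becomes "qtguvxdbvwizzp".

qtguvxdbvwizzp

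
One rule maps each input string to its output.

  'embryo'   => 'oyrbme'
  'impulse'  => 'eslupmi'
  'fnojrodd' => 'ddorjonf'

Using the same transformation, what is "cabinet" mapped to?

tenibac

The pattern: reverse the string.
For "cabinet" the result is "tenibac".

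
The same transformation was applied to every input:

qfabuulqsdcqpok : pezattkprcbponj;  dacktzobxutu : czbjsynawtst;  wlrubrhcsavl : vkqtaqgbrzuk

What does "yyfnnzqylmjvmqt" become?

What's happening: shift every letter 1 place backward in the alphabet (wrapping around).
On "yyfnnzqylmjvmqt" that produces "xxemmypxkliulps".

xxemmypxkliulps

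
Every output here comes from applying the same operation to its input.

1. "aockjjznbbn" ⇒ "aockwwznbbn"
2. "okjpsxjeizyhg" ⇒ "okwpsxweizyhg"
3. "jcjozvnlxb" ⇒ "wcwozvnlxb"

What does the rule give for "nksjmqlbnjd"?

nkswmqlbnwd

Looking at the pairs, the operation is to replace every "j" with "w".
So "nksjmqlbnjd" becomes "nkswmqlbnwd".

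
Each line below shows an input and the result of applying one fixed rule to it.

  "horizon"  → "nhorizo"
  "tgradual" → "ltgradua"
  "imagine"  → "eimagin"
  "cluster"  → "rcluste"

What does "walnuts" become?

swalnut

The pattern: move the last character to the front.
On "walnuts" that produces "swalnut".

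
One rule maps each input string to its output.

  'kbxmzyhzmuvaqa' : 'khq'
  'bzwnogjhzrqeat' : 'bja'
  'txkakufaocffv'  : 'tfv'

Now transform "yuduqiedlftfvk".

Each output is the input with this applied: keep every other character starting from the first (positions 1st, 3rd, 5th, ...), then keep one character in every 3, starting at position 1 (positions 1st, 4th, 7th, ...).
"yuduqiedlftfvk" → "ydqeltv" → "yev".

yev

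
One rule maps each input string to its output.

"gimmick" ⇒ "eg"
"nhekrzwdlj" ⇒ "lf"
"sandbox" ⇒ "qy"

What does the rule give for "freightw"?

In each case the input is transformed by: shift every letter 2 places backward in the alphabet (wrapping around), then keep only the first 2 characters.
On "freightw": the first step gives "dpcgefru", and the second then gives "dp".

dp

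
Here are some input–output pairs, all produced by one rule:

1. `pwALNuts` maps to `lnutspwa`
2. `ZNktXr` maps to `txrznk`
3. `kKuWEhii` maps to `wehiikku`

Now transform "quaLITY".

Rule — move the first 3 characters to the end (rotate left by 3), then convert every letter to lowercase.
"quaLITY" → "lityqua".
(Check on "ZNktXr": → "tXrZNk" → "txrznk" ✓)

lityqua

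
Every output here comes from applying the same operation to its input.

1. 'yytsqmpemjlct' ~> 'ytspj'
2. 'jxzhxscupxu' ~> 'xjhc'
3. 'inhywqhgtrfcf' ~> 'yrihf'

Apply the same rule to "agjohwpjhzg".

The rule is to keep one character in every 3, starting at position 1 (positions 1st, 4th, 7th, ...), then sort the characters into reverse alphabetical order.
On "agjohwpjhzg": the first step gives "aopz", and the second then gives "zpoa".

zpoa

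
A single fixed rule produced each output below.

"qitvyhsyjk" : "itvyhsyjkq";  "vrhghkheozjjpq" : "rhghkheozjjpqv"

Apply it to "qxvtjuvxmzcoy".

Looking at the pairs, the operation is to move the first character to the end.
"qxvtjuvxmzcoy" → "xvtjuvxmzcoyq".

xvtjuvxmzcoyq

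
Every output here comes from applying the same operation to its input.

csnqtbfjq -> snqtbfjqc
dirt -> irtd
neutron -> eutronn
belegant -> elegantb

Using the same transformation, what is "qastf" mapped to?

astfq

Rule — move the first character to the end.
Applying that to "qastf" gives "astfq".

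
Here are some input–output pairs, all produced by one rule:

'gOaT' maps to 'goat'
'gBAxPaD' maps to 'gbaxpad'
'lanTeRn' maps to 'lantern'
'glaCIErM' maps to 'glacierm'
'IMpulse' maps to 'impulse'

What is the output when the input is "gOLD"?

Each output is the input with this applied: convert every letter to lowercase.
"gOLD" → "gold".

gold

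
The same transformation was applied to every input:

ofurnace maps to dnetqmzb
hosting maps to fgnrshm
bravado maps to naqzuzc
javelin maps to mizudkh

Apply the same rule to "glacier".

In each case the input is transformed by: move the last character to the front, then shift every letter 1 place backward in the alphabet (wrapping around).
Starting from "glacier": after the first operation, "rglacie"; after the second, "qfkzbhd".

qfkzbhd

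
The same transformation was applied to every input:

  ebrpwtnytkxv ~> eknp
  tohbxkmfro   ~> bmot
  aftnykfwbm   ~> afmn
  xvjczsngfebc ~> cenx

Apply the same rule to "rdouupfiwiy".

firu

In each case the input is transformed by: keep one character in every 3, starting at position 1 (positions 1st, 4th, 7th, ...), then sort the characters into alphabetical order.
For "rdouupfiwiy", step one produces "rufi"; step two turns that into "firu".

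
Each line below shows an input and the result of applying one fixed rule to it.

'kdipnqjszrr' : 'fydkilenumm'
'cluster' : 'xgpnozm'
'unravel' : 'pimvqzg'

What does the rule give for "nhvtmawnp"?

icqohvrik

What's happening: shift every letter 5 places backward in the alphabet (wrapping around).
So "nhvtmawnp" becomes "icqohvrik".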